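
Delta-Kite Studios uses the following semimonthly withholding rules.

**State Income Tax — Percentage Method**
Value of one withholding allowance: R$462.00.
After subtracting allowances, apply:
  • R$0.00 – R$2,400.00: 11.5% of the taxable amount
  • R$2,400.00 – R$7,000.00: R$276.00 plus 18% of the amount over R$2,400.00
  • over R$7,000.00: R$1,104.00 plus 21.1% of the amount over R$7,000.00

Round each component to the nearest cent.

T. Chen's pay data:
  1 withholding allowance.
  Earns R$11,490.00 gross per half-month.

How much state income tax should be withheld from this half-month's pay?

R$1,953.91

State Income Tax: taxable = R$11,490.00 − 1×R$462.00 = R$11,028.00
  R$1,104.00 + 21.1% × (R$11,028.00 − R$7,000.00) = R$1,104.00 + 21.1% × R$4,028.00 = R$1,953.91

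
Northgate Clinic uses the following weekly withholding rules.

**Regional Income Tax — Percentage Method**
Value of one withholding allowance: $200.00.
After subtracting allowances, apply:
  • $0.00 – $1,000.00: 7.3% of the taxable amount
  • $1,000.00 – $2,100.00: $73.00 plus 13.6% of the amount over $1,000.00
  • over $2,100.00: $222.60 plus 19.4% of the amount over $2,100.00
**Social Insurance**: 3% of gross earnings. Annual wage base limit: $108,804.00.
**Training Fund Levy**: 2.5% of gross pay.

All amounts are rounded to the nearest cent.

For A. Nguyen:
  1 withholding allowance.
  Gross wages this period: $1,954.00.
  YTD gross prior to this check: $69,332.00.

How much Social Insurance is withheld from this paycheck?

Social Insurance: 3% × $1,954.00 = $58.62

$58.62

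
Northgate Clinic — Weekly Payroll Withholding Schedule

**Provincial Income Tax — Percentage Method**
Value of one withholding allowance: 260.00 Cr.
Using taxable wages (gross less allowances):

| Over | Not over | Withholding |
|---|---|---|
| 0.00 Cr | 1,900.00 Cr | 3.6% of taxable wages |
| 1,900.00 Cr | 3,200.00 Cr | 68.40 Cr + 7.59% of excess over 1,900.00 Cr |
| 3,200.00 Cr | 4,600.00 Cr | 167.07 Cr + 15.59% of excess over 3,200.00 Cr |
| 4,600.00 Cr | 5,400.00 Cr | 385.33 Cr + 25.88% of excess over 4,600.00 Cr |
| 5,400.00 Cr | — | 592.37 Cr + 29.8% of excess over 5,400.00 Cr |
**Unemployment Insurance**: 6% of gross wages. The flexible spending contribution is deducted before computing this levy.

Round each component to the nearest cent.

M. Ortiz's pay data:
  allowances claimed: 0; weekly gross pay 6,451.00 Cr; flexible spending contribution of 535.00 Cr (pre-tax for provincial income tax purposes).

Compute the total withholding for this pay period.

1,101.10 Cr

Provincial Income Tax: taxable = 6,451.00 Cr − 535.00 Cr = 5,916.00 Cr
  592.37 Cr + 29.8% × (5,916.00 Cr − 5,400.00 Cr) = 592.37 Cr + 29.8% × 516.00 Cr = 746.14 Cr
Unemployment Insurance: 6% × 5,916.00 Cr = 354.96 Cr
Total: 746.14 Cr + 354.96 Cr = 1,101.10 Cr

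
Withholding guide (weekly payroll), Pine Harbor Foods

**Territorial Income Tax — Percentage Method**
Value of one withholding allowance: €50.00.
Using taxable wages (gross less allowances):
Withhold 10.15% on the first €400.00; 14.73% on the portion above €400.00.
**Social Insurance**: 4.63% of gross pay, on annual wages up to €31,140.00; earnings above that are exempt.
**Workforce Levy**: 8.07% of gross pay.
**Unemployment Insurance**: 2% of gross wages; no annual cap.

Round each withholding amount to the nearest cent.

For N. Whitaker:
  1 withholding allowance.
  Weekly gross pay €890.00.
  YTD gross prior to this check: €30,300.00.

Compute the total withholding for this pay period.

€233.92

Territorial Income Tax: taxable = €890.00 − 1×€50.00 = €840.00
  €40.60 + 14.73% × (€840.00 − €400.00) = €40.60 + 14.73% × €440.00 = €105.41
Social Insurance: cap €31,140.00 − YTD €30,300.00 = €840.00 subject; 4.63% × €840.00 = €38.89
Workforce Levy: 8.07% × €890.00 = €71.82
Unemployment Insurance: 2% × €890.00 = €17.80
Total: €105.41 + €38.89 + €71.82 + €17.80 = €233.92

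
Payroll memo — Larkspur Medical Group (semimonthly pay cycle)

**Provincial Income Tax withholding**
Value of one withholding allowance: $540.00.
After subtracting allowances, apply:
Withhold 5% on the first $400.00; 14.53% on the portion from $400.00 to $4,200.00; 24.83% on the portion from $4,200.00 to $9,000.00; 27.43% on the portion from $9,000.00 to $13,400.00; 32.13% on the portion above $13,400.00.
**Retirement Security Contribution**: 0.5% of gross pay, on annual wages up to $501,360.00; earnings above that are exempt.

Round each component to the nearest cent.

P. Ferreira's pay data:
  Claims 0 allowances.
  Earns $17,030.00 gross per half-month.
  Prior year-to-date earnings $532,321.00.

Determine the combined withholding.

$4,137.22

Provincial Income Tax: taxable = $17,030.00
  $2,970.90 + 32.13% × ($17,030.00 − $13,400.00) = $2,970.90 + 32.13% × $3,630.00 = $4,137.22
Retirement Security Contribution: YTD $532,321.00 ≥ cap $501,360.00 → $0.00
Total: $4,137.22 + $0.00 = $4,137.22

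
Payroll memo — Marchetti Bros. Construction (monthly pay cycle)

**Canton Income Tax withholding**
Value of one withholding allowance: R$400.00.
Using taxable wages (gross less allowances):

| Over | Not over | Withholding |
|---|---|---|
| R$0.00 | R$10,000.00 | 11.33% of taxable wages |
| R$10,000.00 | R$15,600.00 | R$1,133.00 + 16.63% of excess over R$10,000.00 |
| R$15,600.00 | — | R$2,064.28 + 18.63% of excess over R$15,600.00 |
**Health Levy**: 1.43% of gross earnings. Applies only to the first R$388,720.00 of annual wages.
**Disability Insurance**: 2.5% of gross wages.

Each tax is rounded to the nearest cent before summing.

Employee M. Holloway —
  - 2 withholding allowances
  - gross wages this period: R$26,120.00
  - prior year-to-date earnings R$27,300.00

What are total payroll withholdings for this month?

R$4,901.64

Canton Income Tax: taxable = R$26,120.00 − 2×R$400.00 = R$25,320.00
  R$2,064.28 + 18.63% × (R$25,320.00 − R$15,600.00) = R$2,064.28 + 18.63% × R$9,720.00 = R$3,875.12
Health Levy: 1.43% × R$26,120.00 = R$373.52
Disability Insurance: 2.5% × R$26,120.00 = R$653.00
Total: R$3,875.12 + R$373.52 + R$653.00 = R$4,901.64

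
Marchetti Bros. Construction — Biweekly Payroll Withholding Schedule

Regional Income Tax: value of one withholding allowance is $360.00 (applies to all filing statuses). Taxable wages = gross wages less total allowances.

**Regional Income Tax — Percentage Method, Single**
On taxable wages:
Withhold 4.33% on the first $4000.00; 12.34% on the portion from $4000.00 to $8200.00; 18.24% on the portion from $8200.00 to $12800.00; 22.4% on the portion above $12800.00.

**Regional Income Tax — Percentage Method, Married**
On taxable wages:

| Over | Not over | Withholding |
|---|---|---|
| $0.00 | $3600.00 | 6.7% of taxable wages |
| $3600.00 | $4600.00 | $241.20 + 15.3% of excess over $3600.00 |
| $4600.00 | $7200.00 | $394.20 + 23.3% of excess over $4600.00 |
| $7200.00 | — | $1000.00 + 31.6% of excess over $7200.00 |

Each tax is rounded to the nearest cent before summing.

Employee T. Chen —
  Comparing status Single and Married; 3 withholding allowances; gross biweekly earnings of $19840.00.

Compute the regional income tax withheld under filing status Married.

$4652.96

Regional Income Tax (Married): taxable = $19840.00 − 3×$360.00 = $18760.00
  $1000.00 + 31.6% × ($18760.00 − $7200.00) = $1000.00 + 31.6% × $11560.00 = $4652.96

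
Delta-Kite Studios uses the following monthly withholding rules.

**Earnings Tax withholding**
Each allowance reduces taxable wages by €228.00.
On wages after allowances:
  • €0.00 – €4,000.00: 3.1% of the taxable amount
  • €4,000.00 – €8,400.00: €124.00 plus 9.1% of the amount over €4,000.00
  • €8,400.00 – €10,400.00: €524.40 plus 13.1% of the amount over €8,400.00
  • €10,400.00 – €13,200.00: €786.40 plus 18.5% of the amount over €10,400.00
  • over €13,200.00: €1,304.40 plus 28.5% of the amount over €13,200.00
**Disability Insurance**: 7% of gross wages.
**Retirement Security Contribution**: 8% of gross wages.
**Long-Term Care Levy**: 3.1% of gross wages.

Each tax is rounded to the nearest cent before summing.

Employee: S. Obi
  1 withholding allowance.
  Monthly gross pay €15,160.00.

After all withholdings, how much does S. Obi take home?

Earnings Tax: taxable = €15,160.00 − 1×€228.00 = €14,932.00
  €1,304.40 + 28.5% × (€14,932.00 − €13,200.00) = €1,304.40 + 28.5% × €1,732.00 = €1,798.02
Disability Insurance: 7% × €15,160.00 = €1,061.20
Retirement Security Contribution: 8% × €15,160.00 = €1,212.80
Long-Term Care Levy: 3.1% × €15,160.00 = €469.96
Total withheld: €1,798.02 + €1,061.20 + €1,212.80 + €469.96 = €4,541.98
Net pay: €15,160.00 − €4,541.98 = €10,618.02

€10,618.02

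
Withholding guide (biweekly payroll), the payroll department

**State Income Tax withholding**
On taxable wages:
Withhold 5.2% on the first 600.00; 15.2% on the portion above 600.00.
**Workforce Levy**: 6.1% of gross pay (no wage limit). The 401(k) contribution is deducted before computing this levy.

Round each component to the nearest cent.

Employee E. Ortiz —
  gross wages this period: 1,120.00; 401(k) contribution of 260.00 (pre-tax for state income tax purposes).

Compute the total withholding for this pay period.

123.18

State Income Tax: taxable = 1,120.00 − 260.00 = 860.00
  31.20 + 15.2% × (860.00 − 600.00) = 31.20 + 15.2% × 260.00 = 70.72
Workforce Levy: 6.1% × 860.00 = 52.46
Total: 70.72 + 52.46 = 123.18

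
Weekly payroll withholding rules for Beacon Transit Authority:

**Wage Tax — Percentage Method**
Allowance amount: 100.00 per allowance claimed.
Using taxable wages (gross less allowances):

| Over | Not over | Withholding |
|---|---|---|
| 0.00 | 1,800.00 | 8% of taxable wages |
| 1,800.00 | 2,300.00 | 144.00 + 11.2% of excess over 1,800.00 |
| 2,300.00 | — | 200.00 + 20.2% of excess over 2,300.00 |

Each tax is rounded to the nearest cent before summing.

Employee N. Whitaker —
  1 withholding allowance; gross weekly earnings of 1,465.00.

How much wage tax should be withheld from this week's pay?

109.20

Wage Tax: taxable = 1,465.00 − 1×100.00 = 1,365.00
  8% × 1,365.00 = 109.20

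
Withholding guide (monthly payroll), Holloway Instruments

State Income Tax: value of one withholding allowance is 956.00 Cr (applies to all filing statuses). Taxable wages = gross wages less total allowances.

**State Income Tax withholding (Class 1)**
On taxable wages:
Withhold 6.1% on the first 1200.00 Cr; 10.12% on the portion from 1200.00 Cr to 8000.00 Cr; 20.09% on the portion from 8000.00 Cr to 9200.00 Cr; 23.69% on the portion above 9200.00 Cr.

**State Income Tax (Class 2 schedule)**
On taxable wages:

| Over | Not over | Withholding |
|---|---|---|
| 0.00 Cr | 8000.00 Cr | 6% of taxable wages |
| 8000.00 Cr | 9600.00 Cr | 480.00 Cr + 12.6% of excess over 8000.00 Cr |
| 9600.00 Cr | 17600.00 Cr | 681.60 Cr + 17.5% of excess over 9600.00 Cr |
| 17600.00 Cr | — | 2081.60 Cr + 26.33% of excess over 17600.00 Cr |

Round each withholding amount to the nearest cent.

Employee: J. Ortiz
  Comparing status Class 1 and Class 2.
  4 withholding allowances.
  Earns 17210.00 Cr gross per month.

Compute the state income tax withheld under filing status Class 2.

State Income Tax (Class 2): taxable = 17210.00 Cr − 4×956.00 Cr = 13386.00 Cr
  681.60 Cr + 17.5% × (13386.00 Cr − 9600.00 Cr) = 681.60 Cr + 17.5% × 3786.00 Cr = 1344.15 Cr

1344.15 Cr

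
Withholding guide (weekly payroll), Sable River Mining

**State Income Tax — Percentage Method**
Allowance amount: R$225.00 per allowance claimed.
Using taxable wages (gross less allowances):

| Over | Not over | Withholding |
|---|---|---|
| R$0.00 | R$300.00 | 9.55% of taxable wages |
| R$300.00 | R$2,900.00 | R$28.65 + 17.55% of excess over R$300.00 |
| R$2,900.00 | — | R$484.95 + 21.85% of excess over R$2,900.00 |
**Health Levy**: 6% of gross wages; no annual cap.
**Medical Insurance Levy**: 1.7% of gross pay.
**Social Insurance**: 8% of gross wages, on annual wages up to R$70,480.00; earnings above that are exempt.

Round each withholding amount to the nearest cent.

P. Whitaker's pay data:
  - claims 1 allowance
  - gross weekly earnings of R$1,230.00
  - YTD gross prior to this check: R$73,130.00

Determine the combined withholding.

State Income Tax: taxable = R$1,230.00 − 1×R$225.00 = R$1,005.00
  R$28.65 + 17.55% × (R$1,005.00 − R$300.00) = R$28.65 + 17.55% × R$705.00 = R$152.38
Health Levy: 6% × R$1,230.00 = R$73.80
Medical Insurance Levy: 1.7% × R$1,230.00 = R$20.91
Social Insurance: YTD R$73,130.00 ≥ cap R$70,480.00 → R$0.00
Total: R$152.38 + R$73.80 + R$20.91 + R$0.00 = R$247.09

R$247.09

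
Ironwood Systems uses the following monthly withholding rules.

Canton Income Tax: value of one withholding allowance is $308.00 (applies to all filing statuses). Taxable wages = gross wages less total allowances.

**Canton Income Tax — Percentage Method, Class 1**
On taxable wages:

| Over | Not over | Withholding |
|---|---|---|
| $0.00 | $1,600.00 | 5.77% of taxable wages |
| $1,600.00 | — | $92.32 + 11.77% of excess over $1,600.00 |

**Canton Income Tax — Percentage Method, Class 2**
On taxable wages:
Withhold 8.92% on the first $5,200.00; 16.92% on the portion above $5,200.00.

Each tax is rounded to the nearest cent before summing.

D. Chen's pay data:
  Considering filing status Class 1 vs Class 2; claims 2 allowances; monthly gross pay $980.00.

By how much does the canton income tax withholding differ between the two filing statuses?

$11.47

Canton Income Tax (Class 1): taxable = $980.00 − 2×$308.00 = $364.00
  5.77% × $364.00 = $21.00
Canton Income Tax (Class 2): taxable = $980.00 − 2×$308.00 = $364.00
  8.92% × $364.00 = $32.47
Difference: |$21.00 − $32.47| = $11.47 (higher under Class 2)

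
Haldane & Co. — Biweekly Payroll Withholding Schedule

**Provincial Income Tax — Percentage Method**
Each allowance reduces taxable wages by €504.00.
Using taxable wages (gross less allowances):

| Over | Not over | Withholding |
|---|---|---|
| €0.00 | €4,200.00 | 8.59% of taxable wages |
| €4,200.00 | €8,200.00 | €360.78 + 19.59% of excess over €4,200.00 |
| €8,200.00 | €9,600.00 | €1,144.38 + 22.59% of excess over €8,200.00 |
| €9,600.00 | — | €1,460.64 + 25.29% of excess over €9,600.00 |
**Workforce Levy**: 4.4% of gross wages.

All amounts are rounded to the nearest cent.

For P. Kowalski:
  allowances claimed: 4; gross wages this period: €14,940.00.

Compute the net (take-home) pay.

€11,981.36

Provincial Income Tax: taxable = €14,940.00 − 4×€504.00 = €12,924.00
  €1,460.64 + 25.29% × (€12,924.00 − €9,600.00) = €1,460.64 + 25.29% × €3,324.00 = €2,301.28
Workforce Levy: 4.4% × €14,940.00 = €657.36
Total withheld: €2,301.28 + €657.36 = €2,958.64
Net pay: €14,940.00 − €2,958.64 = €11,981.36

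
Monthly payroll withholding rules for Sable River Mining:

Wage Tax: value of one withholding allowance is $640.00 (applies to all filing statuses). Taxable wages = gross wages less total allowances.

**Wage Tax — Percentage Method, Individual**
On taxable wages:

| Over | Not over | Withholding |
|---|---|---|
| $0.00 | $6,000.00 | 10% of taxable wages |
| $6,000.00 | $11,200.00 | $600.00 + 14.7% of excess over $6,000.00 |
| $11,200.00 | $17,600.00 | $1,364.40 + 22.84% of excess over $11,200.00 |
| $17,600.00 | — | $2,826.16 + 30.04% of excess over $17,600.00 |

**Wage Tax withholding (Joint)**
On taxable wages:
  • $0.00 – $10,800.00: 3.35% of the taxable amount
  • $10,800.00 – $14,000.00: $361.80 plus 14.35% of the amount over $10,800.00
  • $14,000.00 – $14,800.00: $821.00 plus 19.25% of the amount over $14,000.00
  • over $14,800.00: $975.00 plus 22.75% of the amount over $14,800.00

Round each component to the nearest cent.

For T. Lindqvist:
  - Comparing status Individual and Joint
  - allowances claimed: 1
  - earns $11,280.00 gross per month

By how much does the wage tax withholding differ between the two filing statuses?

Wage Tax (Individual): taxable = $11,280.00 − 1×$640.00 = $10,640.00
  $600.00 + 14.7% × ($10,640.00 − $6,000.00) = $600.00 + 14.7% × $4,640.00 = $1,282.08
Wage Tax (Joint): taxable = $11,280.00 − 1×$640.00 = $10,640.00
  3.35% × $10,640.00 = $356.44
Difference: |$1,282.08 − $356.44| = $925.64 (higher under Individual)

$925.64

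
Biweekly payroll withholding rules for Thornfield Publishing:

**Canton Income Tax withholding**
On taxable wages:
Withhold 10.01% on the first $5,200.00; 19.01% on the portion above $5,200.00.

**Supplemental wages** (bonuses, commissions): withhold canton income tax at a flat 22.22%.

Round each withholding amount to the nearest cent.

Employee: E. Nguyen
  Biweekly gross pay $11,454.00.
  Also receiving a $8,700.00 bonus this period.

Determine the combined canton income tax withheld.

Canton Income Tax: taxable = $11,454.00
  $520.52 + 19.01% × ($11,454.00 − $5,200.00) = $520.52 + 19.01% × $6,254.00 = $1,709.41
Supplemental (22.22% flat on bonus): 22.22% × $8,700.00 = $1,933.14
Total canton income tax: $1,709.41 + $1,933.14 = $3,642.55

$3,642.55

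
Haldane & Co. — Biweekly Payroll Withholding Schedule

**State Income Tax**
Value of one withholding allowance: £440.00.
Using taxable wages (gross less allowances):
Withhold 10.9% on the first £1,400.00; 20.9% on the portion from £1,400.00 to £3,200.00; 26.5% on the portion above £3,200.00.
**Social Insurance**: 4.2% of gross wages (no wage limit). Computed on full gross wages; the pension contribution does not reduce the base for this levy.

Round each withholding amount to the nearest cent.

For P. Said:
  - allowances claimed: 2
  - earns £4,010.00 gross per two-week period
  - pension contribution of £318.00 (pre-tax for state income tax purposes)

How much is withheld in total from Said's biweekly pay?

£616.13

State Income Tax: taxable = £4,010.00 − £318.00 − 2×£440.00 = £2,812.00
  £152.60 + 20.9% × (£2,812.00 − £1,400.00) = £152.60 + 20.9% × £1,412.00 = £447.71
Social Insurance: 4.2% × £4,010.00 = £168.42
Total: £447.71 + £168.42 = £616.13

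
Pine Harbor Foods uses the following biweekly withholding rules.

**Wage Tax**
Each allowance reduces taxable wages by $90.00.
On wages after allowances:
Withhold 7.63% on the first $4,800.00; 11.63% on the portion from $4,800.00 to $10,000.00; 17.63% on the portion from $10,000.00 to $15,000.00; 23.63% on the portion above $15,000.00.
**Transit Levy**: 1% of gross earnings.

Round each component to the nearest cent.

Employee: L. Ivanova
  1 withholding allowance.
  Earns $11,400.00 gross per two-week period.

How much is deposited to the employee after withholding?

Wage Tax: taxable = $11,400.00 − 1×$90.00 = $11,310.00
  $971.00 + 17.63% × ($11,310.00 − $10,000.00) = $971.00 + 17.63% × $1,310.00 = $1,201.95
Transit Levy: 1% × $11,400.00 = $114.00
Total withheld: $1,201.95 + $114.00 = $1,315.95
Net pay: $11,400.00 − $1,315.95 = $10,084.05

$10,084.05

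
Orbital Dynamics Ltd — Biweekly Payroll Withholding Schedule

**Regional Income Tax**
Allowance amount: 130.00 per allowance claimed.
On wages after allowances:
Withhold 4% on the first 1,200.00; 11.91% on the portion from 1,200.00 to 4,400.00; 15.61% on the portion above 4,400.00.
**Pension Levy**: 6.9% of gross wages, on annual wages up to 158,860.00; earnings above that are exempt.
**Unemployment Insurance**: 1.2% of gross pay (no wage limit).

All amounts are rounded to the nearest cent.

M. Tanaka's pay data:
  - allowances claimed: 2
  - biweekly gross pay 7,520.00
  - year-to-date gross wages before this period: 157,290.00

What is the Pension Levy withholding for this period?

108.33

Pension Levy: cap 158,860.00 − YTD 157,290.00 = 1,570.00 subject; 6.9% × 1,570.00 = 108.33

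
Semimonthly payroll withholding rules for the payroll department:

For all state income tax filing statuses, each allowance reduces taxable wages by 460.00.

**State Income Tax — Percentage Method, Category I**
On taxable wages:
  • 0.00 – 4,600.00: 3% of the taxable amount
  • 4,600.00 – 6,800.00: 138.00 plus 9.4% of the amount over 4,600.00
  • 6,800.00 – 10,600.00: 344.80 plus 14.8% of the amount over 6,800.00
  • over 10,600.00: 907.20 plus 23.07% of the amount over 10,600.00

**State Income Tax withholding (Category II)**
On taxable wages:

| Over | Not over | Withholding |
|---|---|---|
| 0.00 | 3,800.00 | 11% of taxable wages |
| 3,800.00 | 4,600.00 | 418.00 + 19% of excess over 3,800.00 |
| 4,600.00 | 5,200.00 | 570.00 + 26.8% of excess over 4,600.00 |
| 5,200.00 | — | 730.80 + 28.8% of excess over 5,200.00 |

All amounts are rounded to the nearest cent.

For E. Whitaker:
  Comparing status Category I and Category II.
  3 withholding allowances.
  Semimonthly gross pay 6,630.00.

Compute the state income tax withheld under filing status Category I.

199.10

State Income Tax (Category I): taxable = 6,630.00 − 3×460.00 = 5,250.00
  138.00 + 9.4% × (5,250.00 − 4,600.00) = 138.00 + 9.4% × 650.00 = 199.10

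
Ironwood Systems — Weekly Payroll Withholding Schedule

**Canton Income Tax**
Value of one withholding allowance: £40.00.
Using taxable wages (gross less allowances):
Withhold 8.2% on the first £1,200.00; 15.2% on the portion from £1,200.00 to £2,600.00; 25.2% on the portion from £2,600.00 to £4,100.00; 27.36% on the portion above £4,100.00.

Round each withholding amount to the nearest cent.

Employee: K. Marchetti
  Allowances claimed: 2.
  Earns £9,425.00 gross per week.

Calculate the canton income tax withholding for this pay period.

Canton Income Tax: taxable = £9,425.00 − 2×£40.00 = £9,345.00
  £689.20 + 27.36% × (£9,345.00 − £4,100.00) = £689.20 + 27.36% × £5,245.00 = £2,124.23

£2,124.23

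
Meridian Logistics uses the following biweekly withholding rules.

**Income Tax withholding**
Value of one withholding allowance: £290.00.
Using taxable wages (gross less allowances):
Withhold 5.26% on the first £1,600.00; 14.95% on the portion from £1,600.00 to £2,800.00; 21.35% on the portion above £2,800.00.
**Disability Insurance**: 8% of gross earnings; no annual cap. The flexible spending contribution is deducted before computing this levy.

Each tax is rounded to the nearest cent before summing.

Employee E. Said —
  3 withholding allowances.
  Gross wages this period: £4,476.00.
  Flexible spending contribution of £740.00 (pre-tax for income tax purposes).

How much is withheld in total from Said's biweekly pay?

Income Tax: taxable = £4,476.00 − £740.00 − 3×£290.00 = £2,866.00
  £263.56 + 21.35% × (£2,866.00 − £2,800.00) = £263.56 + 21.35% × £66.00 = £277.65
Disability Insurance: 8% × £3,736.00 = £298.88
Total: £277.65 + £298.88 = £576.53

£576.53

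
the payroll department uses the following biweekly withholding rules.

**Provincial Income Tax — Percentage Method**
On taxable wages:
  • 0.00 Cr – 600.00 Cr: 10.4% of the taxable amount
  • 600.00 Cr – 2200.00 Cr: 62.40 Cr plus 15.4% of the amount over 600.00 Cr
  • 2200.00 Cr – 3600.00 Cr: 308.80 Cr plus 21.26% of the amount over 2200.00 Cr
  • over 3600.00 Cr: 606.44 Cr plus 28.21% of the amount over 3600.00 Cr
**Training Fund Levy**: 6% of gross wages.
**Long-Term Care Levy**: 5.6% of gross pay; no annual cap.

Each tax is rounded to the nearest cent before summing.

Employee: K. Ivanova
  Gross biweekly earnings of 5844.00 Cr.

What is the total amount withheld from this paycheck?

Provincial Income Tax: taxable = 5844.00 Cr
  606.44 Cr + 28.21% × (5844.00 Cr − 3600.00 Cr) = 606.44 Cr + 28.21% × 2244.00 Cr = 1239.47 Cr
Training Fund Levy: 6% × 5844.00 Cr = 350.64 Cr
Long-Term Care Levy: 5.6% × 5844.00 Cr = 327.26 Cr
Total: 1239.47 Cr + 350.64 Cr + 327.26 Cr = 1917.37 Cr

1917.37 Cr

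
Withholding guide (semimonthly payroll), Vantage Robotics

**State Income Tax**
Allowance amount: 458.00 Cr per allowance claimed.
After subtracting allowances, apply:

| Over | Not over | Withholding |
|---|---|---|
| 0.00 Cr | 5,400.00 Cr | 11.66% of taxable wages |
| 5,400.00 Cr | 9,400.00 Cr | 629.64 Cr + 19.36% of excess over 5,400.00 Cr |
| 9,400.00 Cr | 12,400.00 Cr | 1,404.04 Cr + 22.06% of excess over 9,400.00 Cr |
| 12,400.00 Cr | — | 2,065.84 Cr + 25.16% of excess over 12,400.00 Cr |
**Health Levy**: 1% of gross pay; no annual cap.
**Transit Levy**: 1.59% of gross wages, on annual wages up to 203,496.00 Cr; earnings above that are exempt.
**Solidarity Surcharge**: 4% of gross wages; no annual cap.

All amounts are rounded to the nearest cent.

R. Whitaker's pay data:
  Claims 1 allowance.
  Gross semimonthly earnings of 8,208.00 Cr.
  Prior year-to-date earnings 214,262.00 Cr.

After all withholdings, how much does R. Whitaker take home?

6,713.00 Cr

State Income Tax: taxable = 8,208.00 Cr − 1×458.00 Cr = 7,750.00 Cr
  629.64 Cr + 19.36% × (7,750.00 Cr − 5,400.00 Cr) = 629.64 Cr + 19.36% × 2,350.00 Cr = 1,084.60 Cr
Health Levy: 1% × 8,208.00 Cr = 82.08 Cr
Transit Levy: YTD 214,262.00 Cr ≥ cap 203,496.00 Cr → 0.00 Cr
Solidarity Surcharge: 4% × 8,208.00 Cr = 328.32 Cr
Total withheld: 1,084.60 Cr + 82.08 Cr + 0.00 Cr + 328.32 Cr = 1,495.00 Cr
Net pay: 8,208.00 Cr − 1,495.00 Cr = 6,713.00 Cr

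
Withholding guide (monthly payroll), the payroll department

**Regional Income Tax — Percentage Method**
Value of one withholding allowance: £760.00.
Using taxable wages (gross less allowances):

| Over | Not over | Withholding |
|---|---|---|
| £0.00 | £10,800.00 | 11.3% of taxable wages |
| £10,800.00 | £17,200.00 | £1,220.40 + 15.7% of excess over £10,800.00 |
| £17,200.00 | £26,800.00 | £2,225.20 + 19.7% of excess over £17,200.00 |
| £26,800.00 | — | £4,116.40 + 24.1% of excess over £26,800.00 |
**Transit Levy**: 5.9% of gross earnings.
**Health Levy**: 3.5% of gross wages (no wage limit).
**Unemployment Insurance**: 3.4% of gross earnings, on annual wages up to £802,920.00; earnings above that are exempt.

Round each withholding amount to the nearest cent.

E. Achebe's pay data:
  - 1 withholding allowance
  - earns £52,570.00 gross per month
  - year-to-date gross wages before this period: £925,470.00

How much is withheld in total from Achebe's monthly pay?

£15,085.39

Regional Income Tax: taxable = £52,570.00 − 1×£760.00 = £51,810.00
  £4,116.40 + 24.1% × (£51,810.00 − £26,800.00) = £4,116.40 + 24.1% × £25,010.00 = £10,143.81
Transit Levy: 5.9% × £52,570.00 = £3,101.63
Health Levy: 3.5% × £52,570.00 = £1,839.95
Unemployment Insurance: YTD £925,470.00 ≥ cap £802,920.00 → £0.00
Total: £10,143.81 + £3,101.63 + £1,839.95 + £0.00 = £15,085.39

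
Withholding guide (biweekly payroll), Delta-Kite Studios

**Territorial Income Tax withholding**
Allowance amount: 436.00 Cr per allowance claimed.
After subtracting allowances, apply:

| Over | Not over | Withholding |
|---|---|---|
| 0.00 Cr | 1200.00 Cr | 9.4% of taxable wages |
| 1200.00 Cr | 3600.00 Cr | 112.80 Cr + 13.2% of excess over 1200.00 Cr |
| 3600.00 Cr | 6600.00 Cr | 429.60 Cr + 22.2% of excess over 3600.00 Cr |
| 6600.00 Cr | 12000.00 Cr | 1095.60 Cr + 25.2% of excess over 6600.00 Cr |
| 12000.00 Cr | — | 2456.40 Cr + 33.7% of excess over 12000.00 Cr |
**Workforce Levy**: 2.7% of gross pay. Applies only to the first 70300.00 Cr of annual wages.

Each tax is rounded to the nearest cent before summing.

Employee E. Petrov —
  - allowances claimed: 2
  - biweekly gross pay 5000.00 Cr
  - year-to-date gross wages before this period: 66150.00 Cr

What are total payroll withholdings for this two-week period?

Territorial Income Tax: taxable = 5000.00 Cr − 2×436.00 Cr = 4128.00 Cr
  429.60 Cr + 22.2% × (4128.00 Cr − 3600.00 Cr) = 429.60 Cr + 22.2% × 528.00 Cr = 546.82 Cr
Workforce Levy: cap 70300.00 Cr − YTD 66150.00 Cr = 4150.00 Cr subject; 2.7% × 4150.00 Cr = 112.05 Cr
Total: 546.82 Cr + 112.05 Cr = 658.87 Cr

658.87 Cr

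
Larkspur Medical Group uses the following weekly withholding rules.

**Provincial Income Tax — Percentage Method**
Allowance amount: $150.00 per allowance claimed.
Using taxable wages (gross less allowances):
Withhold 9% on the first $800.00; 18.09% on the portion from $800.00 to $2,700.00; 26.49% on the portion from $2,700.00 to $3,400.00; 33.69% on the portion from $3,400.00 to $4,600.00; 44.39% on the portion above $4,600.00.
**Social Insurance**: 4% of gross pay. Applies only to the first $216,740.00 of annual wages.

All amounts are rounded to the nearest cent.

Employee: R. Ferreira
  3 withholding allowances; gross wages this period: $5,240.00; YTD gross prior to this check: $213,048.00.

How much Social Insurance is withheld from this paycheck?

Social Insurance: cap $216,740.00 − YTD $213,048.00 = $3,692.00 subject; 4% × $3,692.00 = $147.68

$147.68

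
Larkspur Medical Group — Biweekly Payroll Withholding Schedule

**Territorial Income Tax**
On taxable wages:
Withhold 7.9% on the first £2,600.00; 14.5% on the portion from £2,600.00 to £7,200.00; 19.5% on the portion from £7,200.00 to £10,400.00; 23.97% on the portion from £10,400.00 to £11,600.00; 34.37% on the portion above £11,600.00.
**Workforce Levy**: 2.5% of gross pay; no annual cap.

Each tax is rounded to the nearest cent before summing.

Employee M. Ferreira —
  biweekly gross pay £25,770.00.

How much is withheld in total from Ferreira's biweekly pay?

£7,298.52

Territorial Income Tax: taxable = £25,770.00
  £1,784.04 + 34.37% × (£25,770.00 − £11,600.00) = £1,784.04 + 34.37% × £14,170.00 = £6,654.27
Workforce Levy: 2.5% × £25,770.00 = £644.25
Total: £6,654.27 + £644.25 = £7,298.52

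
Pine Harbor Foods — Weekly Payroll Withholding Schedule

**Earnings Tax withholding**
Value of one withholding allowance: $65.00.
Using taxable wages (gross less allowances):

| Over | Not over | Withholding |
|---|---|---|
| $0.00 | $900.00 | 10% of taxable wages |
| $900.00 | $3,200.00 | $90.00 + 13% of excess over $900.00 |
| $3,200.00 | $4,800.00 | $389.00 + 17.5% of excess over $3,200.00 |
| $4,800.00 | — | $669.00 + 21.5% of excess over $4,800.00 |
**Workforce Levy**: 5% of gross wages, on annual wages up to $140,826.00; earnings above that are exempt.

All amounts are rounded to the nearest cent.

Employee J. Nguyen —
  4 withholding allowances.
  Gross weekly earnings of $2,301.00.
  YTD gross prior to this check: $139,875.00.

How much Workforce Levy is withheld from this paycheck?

Workforce Levy: cap $140,826.00 − YTD $139,875.00 = $951.00 subject; 5% × $951.00 = $47.55

$47.55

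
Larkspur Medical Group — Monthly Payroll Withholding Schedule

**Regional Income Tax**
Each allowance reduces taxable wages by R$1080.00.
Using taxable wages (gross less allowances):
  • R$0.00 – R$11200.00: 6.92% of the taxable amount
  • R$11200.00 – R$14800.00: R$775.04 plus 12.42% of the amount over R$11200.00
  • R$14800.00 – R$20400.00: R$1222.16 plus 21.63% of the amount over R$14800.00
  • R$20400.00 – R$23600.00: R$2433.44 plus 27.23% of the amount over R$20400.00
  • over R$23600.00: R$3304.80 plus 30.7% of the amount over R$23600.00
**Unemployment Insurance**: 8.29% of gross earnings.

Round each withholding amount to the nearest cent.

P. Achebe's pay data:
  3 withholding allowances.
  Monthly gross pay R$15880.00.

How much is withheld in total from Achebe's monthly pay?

R$2270.34

Regional Income Tax: taxable = R$15880.00 − 3×R$1080.00 = R$12640.00
  R$775.04 + 12.42% × (R$12640.00 − R$11200.00) = R$775.04 + 12.42% × R$1440.00 = R$953.89
Unemployment Insurance: 8.29% × R$15880.00 = R$1316.45
Total: R$953.89 + R$1316.45 = R$2270.34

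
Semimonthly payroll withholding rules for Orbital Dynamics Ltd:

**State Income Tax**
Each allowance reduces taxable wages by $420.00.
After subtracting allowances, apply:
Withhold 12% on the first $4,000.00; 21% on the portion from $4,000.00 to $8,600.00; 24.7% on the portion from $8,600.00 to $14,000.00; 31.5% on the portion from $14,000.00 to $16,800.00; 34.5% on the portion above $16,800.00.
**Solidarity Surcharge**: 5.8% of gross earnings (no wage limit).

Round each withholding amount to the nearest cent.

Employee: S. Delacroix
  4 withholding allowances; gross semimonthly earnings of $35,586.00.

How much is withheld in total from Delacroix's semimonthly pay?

State Income Tax: taxable = $35,586.00 − 4×$420.00 = $33,906.00
  $3,661.80 + 34.5% × ($33,906.00 − $16,800.00) = $3,661.80 + 34.5% × $17,106.00 = $9,563.37
Solidarity Surcharge: 5.8% × $35,586.00 = $2,063.99
Total: $9,563.37 + $2,063.99 = $11,627.36

$11,627.36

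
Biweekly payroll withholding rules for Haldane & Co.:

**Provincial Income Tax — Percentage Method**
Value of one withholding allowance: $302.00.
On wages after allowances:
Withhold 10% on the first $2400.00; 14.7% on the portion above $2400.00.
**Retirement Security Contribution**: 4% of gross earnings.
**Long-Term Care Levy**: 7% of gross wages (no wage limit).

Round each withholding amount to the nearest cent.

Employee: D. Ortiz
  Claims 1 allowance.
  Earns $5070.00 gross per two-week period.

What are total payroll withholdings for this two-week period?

$1145.80

Provincial Income Tax: taxable = $5070.00 − 1×$302.00 = $4768.00
  $240.00 + 14.7% × ($4768.00 − $2400.00) = $240.00 + 14.7% × $2368.00 = $588.10
Retirement Security Contribution: 4% × $5070.00 = $202.80
Long-Term Care Levy: 7% × $5070.00 = $354.90
Total: $588.10 + $202.80 + $354.90 = $1145.80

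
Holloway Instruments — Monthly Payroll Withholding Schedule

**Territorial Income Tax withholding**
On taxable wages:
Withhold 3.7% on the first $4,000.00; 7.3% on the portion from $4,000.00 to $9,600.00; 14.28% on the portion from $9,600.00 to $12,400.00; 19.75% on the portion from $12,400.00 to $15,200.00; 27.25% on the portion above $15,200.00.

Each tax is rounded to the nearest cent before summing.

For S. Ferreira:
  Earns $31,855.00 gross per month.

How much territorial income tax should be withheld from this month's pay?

$6,048.13

Territorial Income Tax: taxable = $31,855.00
  $1,509.64 + 27.25% × ($31,855.00 − $15,200.00) = $1,509.64 + 27.25% × $16,655.00 = $6,048.13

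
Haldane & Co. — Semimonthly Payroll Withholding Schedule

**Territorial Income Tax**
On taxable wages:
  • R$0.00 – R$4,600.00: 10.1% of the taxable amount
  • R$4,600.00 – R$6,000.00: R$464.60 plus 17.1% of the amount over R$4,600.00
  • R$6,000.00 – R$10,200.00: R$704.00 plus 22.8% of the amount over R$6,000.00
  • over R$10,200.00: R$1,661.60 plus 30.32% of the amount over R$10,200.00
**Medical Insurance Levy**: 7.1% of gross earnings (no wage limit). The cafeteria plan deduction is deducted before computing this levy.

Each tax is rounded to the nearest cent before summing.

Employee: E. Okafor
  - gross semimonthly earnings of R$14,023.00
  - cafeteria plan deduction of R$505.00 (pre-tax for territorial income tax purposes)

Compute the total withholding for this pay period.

Territorial Income Tax: taxable = R$14,023.00 − R$505.00 = R$13,518.00
  R$1,661.60 + 30.32% × (R$13,518.00 − R$10,200.00) = R$1,661.60 + 30.32% × R$3,318.00 = R$2,667.62
Medical Insurance Levy: 7.1% × R$13,518.00 = R$959.78
Total: R$2,667.62 + R$959.78 = R$3,627.40

R$3,627.40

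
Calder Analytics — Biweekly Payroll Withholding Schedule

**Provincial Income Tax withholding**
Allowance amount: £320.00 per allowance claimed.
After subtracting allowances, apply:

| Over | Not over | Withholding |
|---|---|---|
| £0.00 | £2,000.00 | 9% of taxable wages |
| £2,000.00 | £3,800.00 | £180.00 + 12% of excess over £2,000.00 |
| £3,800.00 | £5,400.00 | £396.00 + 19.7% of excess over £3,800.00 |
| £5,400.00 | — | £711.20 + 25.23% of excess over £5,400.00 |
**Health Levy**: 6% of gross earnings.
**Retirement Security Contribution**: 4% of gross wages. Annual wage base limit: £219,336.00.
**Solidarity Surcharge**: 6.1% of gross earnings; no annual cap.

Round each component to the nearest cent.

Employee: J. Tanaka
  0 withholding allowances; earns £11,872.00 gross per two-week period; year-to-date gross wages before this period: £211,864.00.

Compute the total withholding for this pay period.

£4,079.48

Provincial Income Tax: taxable = £11,872.00
  £711.20 + 25.23% × (£11,872.00 − £5,400.00) = £711.20 + 25.23% × £6,472.00 = £2,344.09
Health Levy: 6% × £11,872.00 = £712.32
Retirement Security Contribution: cap £219,336.00 − YTD £211,864.00 = £7,472.00 subject; 4% × £7,472.00 = £298.88
Solidarity Surcharge: 6.1% × £11,872.00 = £724.19
Total: £2,344.09 + £712.32 + £298.88 + £724.19 = £4,079.48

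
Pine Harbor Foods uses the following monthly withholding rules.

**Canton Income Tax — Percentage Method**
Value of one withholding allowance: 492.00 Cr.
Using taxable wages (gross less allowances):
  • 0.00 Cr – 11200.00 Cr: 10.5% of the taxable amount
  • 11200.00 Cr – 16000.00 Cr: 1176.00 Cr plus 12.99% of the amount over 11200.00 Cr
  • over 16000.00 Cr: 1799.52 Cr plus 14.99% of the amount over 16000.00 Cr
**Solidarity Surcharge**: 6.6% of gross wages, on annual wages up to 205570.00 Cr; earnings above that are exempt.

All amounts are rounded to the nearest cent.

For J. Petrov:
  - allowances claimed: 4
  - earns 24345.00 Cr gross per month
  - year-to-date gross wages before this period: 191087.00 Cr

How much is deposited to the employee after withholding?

20633.69 Cr

Canton Income Tax: taxable = 24345.00 Cr − 4×492.00 Cr = 22377.00 Cr
  1799.52 Cr + 14.99% × (22377.00 Cr − 16000.00 Cr) = 1799.52 Cr + 14.99% × 6377.00 Cr = 2755.43 Cr
Solidarity Surcharge: cap 205570.00 Cr − YTD 191087.00 Cr = 14483.00 Cr subject; 6.6% × 14483.00 Cr = 955.88 Cr
Total withheld: 2755.43 Cr + 955.88 Cr = 3711.31 Cr
Net pay: 24345.00 Cr − 3711.31 Cr = 20633.69 Cr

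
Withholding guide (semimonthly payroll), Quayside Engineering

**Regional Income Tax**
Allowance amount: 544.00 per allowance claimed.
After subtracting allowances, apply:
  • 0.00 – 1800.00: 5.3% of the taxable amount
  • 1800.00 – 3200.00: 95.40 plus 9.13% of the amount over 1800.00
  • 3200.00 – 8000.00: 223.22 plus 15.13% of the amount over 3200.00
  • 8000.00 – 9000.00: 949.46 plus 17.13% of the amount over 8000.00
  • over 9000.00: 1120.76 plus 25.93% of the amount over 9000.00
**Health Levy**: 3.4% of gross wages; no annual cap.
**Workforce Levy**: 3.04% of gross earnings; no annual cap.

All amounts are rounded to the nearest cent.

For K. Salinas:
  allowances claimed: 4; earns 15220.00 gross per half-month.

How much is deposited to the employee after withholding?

12070.46

Regional Income Tax: taxable = 15220.00 − 4×544.00 = 13044.00
  1120.76 + 25.93% × (13044.00 − 9000.00) = 1120.76 + 25.93% × 4044.00 = 2169.37
Health Levy: 3.4% × 15220.00 = 517.48
Workforce Levy: 3.04% × 15220.00 = 462.69
Total withheld: 2169.37 + 517.48 + 462.69 = 3149.54
Net pay: 15220.00 − 3149.54 = 12070.46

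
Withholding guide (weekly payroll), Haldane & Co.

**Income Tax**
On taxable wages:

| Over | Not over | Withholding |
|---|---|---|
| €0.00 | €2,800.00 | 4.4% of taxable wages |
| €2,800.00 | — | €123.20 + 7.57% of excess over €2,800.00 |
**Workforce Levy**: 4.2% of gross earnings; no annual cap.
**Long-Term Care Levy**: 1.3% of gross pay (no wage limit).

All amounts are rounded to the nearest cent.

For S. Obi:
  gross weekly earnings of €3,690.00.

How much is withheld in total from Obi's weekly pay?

€393.52

Income Tax: taxable = €3,690.00
  €123.20 + 7.57% × (€3,690.00 − €2,800.00) = €123.20 + 7.57% × €890.00 = €190.57
Workforce Levy: 4.2% × €3,690.00 = €154.98
Long-Term Care Levy: 1.3% × €3,690.00 = €47.97
Total: €190.57 + €154.98 + €47.97 = €393.52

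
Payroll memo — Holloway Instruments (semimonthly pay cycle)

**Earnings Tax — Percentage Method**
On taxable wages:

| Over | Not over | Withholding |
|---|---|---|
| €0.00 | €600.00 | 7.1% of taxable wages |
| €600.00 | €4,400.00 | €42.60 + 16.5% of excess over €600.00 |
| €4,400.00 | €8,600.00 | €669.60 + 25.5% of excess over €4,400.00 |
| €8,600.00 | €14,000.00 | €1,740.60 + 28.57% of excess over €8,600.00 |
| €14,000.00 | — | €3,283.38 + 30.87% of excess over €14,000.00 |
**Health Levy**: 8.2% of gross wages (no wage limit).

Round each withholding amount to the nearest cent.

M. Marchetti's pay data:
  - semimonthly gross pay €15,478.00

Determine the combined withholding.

€5,008.84

Earnings Tax: taxable = €15,478.00
  €3,283.38 + 30.87% × (€15,478.00 − €14,000.00) = €3,283.38 + 30.87% × €1,478.00 = €3,739.64
Health Levy: 8.2% × €15,478.00 = €1,269.20
Total: €3,739.64 + €1,269.20 = €5,008.84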